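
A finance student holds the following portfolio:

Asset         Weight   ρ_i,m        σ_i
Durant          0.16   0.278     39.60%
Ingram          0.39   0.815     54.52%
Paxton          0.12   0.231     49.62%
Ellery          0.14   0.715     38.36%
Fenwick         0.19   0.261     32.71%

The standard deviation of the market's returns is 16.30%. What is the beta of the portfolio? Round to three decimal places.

1.591

β_Durant = 0.278 × 39.60% / 16.30% = 0.6754
β_Ingram = 0.815 × 54.52% / 16.30% = 2.7260
β_Paxton = 0.231 × 49.62% / 16.30% = 0.7032
β_Ellery = 0.715 × 38.36% / 16.30% = 1.6827
β_Fenwick = 0.261 × 32.71% / 16.30% = 0.5238
β_P = Σ w_i β_i = 0.16×0.6754 + 0.39×2.7260 + 0.12×0.7032 + 0.14×1.6827 + 0.19×0.5238 = 1.5907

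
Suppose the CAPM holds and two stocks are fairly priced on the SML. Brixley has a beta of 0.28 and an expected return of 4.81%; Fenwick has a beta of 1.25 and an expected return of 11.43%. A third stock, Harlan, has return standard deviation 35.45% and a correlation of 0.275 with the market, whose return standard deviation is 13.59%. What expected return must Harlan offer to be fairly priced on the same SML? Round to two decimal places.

7.79%

MRP = (11.43% − 4.81%) / (1.25 − 0.28) = 6.8247%
R_f = 4.81% − 0.28 × 6.8247% = 2.8991%
β_Harlan = ρ·σ_i/σ_m = 0.275 × 35.45 / 13.59 = 0.7173
E(R_Harlan) = R_f + β × MRP = 2.8991% + 0.7173 × 6.8247% = 7.79%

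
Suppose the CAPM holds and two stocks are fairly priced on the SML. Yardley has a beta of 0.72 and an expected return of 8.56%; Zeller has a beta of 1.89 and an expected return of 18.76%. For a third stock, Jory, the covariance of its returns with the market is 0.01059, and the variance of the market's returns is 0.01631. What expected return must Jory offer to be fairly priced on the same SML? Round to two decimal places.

MRP = (18.76% − 8.56%) / (1.89 − 0.72) = 8.7179%
R_f = 8.56% − 0.72 × 8.7179% = 2.2831%
β_Jory = Cov / Var(R_m) = 0.01059 / 0.01631 = 0.6493
E(R_Jory) = R_f + β × MRP = 2.2831% + 0.6493 × 8.7179% = 7.94%

7.94%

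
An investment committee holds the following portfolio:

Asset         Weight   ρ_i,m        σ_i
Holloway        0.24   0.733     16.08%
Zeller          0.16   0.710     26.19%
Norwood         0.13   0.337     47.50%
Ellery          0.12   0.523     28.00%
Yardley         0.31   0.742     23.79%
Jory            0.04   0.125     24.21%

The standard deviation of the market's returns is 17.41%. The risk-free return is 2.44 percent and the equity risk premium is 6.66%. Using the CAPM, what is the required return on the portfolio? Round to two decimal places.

8.27%

β_Holloway = 0.733 × 16.08% / 17.41% = 0.6770
β_Zeller = 0.710 × 26.19% / 17.41% = 1.0681
β_Norwood = 0.337 × 47.50% / 17.41% = 0.9194
β_Ellery = 0.523 × 28.00% / 17.41% = 0.8411
β_Yardley = 0.742 × 23.79% / 17.41% = 1.0139
β_Jory = 0.125 × 24.21% / 17.41% = 0.1738
β_P = Σ w_i β_i = 0.24×0.6770 + 0.16×1.0681 + 0.13×0.9194 + 0.12×0.8411 + 0.31×1.0139 + 0.04×0.1738 = 0.8751
E(R_P) = R_f + β_P × MRP = 2.44% + 0.8751 × 6.66% = 8.27%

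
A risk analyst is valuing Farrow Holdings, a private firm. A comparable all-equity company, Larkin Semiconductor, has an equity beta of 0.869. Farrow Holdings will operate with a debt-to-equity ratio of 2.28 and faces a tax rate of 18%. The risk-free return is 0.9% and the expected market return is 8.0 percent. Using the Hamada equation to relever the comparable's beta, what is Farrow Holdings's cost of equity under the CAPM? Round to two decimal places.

18.61%

β_L = β_U × [1 + (1 − t)(D/E)] = 0.869 × [1 + (1 − 0.18) × 2.28]
    = 0.869 × [1 + 0.82 × 2.28] = 0.869 × 2.8696 = 2.4937
MRP = 8.0% − 0.9% = 7.10%
E(R) = R_f + β_L × MRP = 0.9% + 2.4937 × 7.1% = 18.61%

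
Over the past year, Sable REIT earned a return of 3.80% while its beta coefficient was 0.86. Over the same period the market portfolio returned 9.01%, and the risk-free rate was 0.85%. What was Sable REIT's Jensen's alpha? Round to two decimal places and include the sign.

Market excess return = 9.01% − 0.85% = 8.16%
CAPM benchmark = R_f + β(R_m − R_f) = 0.85% + 0.86 × 8.16% = 7.8676%
α = actual − benchmark = 3.80% − 7.8676% = -4.07%

-4.07%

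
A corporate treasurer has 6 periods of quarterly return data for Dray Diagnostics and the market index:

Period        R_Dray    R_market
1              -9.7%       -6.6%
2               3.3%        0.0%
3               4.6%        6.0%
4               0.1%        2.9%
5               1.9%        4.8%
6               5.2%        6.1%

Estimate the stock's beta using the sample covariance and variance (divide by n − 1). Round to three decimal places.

Mean R_i = (-9.7 + 3.3 + 4.6 + 0.1 + 1.9 + 5.2) / 6 = 0.9000%
Mean R_m = (-6.6 + 0.0 + 6.0 + 2.9 + 4.8 + 6.1) / 6 = 2.2000%
Σ(R_i − R̄_i)(R_m − R̄_m) = 120.8700  ⇒  Cov = 120.8700 / 5 = 24.1740
Σ(R_m − R̄_m)² = 119.1800  ⇒  Var(R_m) = 119.1800 / 5 = 23.8360
β = Cov / Var(R_m) = 24.1740 / 23.8360 = 1.0142

1.014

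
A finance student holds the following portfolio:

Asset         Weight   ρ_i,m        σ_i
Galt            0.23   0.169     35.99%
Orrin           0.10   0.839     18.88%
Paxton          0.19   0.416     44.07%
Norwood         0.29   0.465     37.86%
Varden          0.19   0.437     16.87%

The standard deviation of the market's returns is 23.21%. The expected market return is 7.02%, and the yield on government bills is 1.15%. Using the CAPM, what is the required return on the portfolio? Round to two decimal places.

4.43%

β_Galt = 0.169 × 35.99% / 23.21% = 0.2621
β_Orrin = 0.839 × 18.88% / 23.21% = 0.6825
β_Paxton = 0.416 × 44.07% / 23.21% = 0.7899
β_Norwood = 0.465 × 37.86% / 23.21% = 0.7585
β_Varden = 0.437 × 16.87% / 23.21% = 0.3176
β_P = Σ w_i β_i = 0.23×0.2621 + 0.10×0.6825 + 0.19×0.7899 + 0.29×0.7585 + 0.19×0.3176 = 0.5589
MRP = 7.02% − 1.15% = 5.87%
E(R_P) = R_f + β_P × MRP = 1.15% + 0.5589 × 5.87% = 4.43%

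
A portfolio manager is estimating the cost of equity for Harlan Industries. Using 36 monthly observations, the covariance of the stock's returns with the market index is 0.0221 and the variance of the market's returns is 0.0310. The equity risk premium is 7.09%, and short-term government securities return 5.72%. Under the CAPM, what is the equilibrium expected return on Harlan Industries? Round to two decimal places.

10.77%

β = Cov(R_i, R_m) / Var(R_m) = 0.0221 / 0.0310 = 0.7129
E(R) = R_f + β × MRP = 5.72% + 0.7129 × 7.09% = 10.77%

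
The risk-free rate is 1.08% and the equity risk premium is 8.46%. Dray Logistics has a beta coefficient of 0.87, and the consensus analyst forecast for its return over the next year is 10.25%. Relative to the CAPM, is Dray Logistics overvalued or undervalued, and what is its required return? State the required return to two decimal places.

Undervalued; required return 8.44%

Required return = R_f + β·MRP = 1.08% + 0.87 × 8.46% = 8.44%
Forecast 10.25% > required 8.44% → the stock plots above the SML → undervalued.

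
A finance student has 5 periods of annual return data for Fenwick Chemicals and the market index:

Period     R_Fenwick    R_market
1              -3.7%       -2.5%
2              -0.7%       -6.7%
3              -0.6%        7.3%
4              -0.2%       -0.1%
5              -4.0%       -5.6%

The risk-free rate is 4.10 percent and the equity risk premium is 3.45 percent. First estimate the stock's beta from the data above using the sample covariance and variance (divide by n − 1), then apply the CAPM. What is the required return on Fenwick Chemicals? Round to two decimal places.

4.60%

Mean R_i = (-3.7 − 0.7 − 0.6 − 0.2 − 4.0) / 5 = -1.8400%
Mean R_m = (-2.5 − 6.7 + 7.3 − 0.1 − 5.6) / 5 = -1.5200%
Σ(R_i − R̄_i)(R_m − R̄_m) = 17.9960  ⇒  Cov = 17.9960 / 4 = 4.4990
Σ(R_m − R̄_m)² = 124.2480  ⇒  Var(R_m) = 124.2480 / 4 = 31.0620
β = Cov / Var(R_m) = 4.4990 / 31.0620 = 0.1448
E(R) = R_f + β × MRP = 4.10% + 0.1448 × 3.45% = 4.60%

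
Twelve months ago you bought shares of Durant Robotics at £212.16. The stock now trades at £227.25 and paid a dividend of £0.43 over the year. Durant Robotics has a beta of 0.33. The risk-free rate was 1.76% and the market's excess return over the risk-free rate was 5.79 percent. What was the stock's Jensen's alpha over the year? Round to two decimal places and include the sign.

+3.64%

Realised HPR = (P1 + D1 − P0) / P0 = (227.25 + 0.43 − 212.16) / 212.16 = 15.52 / 212.16 = 7.3152%
CAPM required = R_f + β·MRP = 1.76% + 0.33 × 5.79% = 3.6707%
α = realised − required = 7.3152% − 3.6707% = +3.64%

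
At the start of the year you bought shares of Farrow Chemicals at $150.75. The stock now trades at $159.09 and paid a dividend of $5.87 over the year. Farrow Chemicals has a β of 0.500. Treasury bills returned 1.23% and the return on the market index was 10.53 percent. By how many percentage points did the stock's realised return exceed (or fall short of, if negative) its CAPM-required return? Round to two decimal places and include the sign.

+3.55%

Realised HPR = (P1 + D1 − P0) / P0 = (159.09 + 5.87 − 150.75) / 150.75 = 14.21 / 150.75 = 9.4262%
MRP = 10.53% − 1.23% = 9.30%
CAPM required = R_f + β·MRP = 1.23% + 0.500 × 9.30% = 5.88000%
α = realised − required = 9.4262% − 5.88000% = +3.55%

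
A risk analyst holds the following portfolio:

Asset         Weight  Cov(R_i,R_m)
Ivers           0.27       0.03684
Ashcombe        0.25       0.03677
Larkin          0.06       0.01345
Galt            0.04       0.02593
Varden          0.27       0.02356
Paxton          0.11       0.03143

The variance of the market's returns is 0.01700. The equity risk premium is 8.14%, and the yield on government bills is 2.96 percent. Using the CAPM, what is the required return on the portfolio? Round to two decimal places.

17.71%

β_Ivers = 0.03684 / 0.01700 = 2.1671
β_Ashcombe = 0.03677 / 0.01700 = 2.1629
β_Larkin = 0.01345 / 0.01700 = 0.7912
β_Galt = 0.02593 / 0.01700 = 1.5253
β_Varden = 0.02356 / 0.01700 = 1.3859
β_Paxton = 0.03143 / 0.01700 = 1.8488
β_P = Σ w_i β_i = 0.27×2.1671 + 0.25×2.1629 + 0.06×0.7912 + 0.04×1.5253 + 0.27×1.3859 + 0.11×1.8488 = 1.8119
E(R_P) = R_f + β_P × MRP = 2.96% + 1.8119 × 8.14% = 17.71%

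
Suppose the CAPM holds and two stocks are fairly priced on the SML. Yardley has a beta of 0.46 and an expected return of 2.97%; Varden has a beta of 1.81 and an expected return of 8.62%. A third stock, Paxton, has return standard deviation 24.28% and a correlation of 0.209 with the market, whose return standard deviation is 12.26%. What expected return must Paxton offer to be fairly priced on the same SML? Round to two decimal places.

MRP = (8.62% − 2.97%) / (1.81 − 0.46) = 4.1852%
R_f = 2.97% − 0.46 × 4.1852% = 1.0448%
β_Paxton = ρ·σ_i/σ_m = 0.209 × 24.28 / 12.26 = 0.4139
E(R_Paxton) = R_f + β × MRP = 1.0448% + 0.4139 × 4.1852% = 2.78%

2.78%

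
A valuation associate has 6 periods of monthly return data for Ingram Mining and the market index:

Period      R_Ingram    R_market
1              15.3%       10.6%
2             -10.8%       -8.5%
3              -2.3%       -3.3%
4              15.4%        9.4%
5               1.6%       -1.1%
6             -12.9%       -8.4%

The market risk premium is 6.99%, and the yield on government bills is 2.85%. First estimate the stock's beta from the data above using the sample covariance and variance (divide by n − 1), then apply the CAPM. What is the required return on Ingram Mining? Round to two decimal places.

12.97%

Mean R_i = (15.3 − 10.8 − 2.3 + 15.4 + 1.6 − 12.9) / 6 = 1.0500%
Mean R_m = (10.6 − 8.5 − 3.3 + 9.4 − 1.1 − 8.4) / 6 = -0.2167%
Σ(R_i − R̄_i)(R_m − R̄_m) = 514.2950  ⇒  Cov = 514.2950 / 5 = 102.8590
Σ(R_m − R̄_m)² = 355.3483  ⇒  Var(R_m) = 355.3483 / 5 = 71.0697
β = Cov / Var(R_m) = 102.8590 / 71.0697 = 1.4473
E(R) = R_f + β × MRP = 2.85% + 1.4473 × 6.99% = 12.97%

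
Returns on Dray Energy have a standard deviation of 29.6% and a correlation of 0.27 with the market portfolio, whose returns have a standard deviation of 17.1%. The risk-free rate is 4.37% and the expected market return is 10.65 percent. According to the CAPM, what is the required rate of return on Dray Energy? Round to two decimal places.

β = ρ × σ_i / σ_m = 0.27 × 29.6% / 17.1% = 0.4674
MRP = 10.65% − 4.37% = 6.28%
E(R) = 4.37% + 0.4674 × 6.28% = 7.31%

7.31%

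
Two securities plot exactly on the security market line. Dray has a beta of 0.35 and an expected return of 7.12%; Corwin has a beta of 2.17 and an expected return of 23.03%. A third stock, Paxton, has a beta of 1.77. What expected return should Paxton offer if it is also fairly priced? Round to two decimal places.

19.53%

MRP (SML slope) = (23.03% − 7.12%) / (2.17 − 0.35) = 15.91% / 1.82 = 8.7418%
R_f (intercept) = 7.12% − 0.35 × 8.7418% = 4.0604%
E(R_Paxton) = R_f + β × MRP = 4.0604% + 1.77 × 8.7418% = 19.53%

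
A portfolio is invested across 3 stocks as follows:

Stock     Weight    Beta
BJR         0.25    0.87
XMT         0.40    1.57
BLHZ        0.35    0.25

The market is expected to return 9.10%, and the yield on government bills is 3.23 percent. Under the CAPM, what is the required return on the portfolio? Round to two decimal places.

8.71%

β_P = Σ w_i β_i = 0.25×0.87 + 0.40×1.57 + 0.35×0.25 = 0.9330
MRP = 9.10% − 3.23% = 5.87%
E(R_P) = R_f + β_P × MRP = 3.23% + 0.9330 × 5.87% = 8.71%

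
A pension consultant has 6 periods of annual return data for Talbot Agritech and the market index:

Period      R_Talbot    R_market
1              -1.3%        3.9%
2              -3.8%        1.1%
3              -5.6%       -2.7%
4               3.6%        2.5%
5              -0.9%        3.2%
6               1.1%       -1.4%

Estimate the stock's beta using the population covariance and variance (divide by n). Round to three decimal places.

0.517

Mean R_i = (-1.3 − 3.8 − 5.6 + 3.6 − 0.9 + 1.1) / 6 = -1.1500%
Mean R_m = (3.9 + 1.1 − 2.7 + 2.5 + 3.2 − 1.4) / 6 = 1.1000%
Σ(R_i − R̄_i)(R_m − R̄_m) = 18.0400  ⇒  Cov = 18.0400 / 6 = 3.0067
Σ(R_m − R̄_m)² = 34.9000  ⇒  Var(R_m) = 34.9000 / 6 = 5.8167
β = Cov / Var(R_m) = 3.0067 / 5.8167 = 0.5169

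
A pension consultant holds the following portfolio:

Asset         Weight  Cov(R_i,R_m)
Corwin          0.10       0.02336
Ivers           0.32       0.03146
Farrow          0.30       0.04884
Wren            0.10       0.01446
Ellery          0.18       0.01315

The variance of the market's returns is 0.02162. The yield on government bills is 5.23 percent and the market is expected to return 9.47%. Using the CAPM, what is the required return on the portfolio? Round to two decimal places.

β_Corwin = 0.02336 / 0.02162 = 1.0805
β_Ivers = 0.03146 / 0.02162 = 1.4551
β_Farrow = 0.04884 / 0.02162 = 2.2590
β_Wren = 0.01446 / 0.02162 = 0.6688
β_Ellery = 0.01315 / 0.02162 = 0.6082
β_P = Σ w_i β_i = 0.10×1.0805 + 0.32×1.4551 + 0.30×2.2590 + 0.10×0.6688 + 0.18×0.6082 = 1.4277
MRP = 9.47% − 5.23% = 4.24%
E(R_P) = R_f + β_P × MRP = 5.23% + 1.4277 × 4.24% = 11.28%

11.28%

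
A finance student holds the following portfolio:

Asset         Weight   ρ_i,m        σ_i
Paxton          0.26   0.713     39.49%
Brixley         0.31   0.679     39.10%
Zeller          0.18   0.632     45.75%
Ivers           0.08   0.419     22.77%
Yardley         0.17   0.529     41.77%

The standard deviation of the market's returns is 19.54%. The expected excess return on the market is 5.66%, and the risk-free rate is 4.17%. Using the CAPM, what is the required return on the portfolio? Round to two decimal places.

11.49%

β_Paxton = 0.713 × 39.49% / 19.54% = 1.4410
β_Brixley = 0.679 × 39.10% / 19.54% = 1.3587
β_Zeller = 0.632 × 45.75% / 19.54% = 1.4797
β_Ivers = 0.419 × 22.77% / 19.54% = 0.4883
β_Yardley = 0.529 × 41.77% / 19.54% = 1.1308
β_P = Σ w_i β_i = 0.26×1.4410 + 0.31×1.3587 + 0.18×1.4797 + 0.08×0.4883 + 0.17×1.1308 = 1.2935
E(R_P) = R_f + β_P × MRP = 4.17% + 1.2935 × 5.66% = 11.49%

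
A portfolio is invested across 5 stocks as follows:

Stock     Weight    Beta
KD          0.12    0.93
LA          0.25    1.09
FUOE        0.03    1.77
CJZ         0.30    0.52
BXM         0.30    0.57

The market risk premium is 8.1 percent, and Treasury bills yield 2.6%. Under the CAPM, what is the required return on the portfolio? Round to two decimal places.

8.79%

β_P = Σ w_i β_i = 0.12×0.93 + 0.25×1.09 + 0.03×1.77 + 0.30×0.52 + 0.30×0.57 = 0.7642
E(R_P) = R_f + β_P × MRP = 2.6% + 0.7642 × 8.1% = 8.79%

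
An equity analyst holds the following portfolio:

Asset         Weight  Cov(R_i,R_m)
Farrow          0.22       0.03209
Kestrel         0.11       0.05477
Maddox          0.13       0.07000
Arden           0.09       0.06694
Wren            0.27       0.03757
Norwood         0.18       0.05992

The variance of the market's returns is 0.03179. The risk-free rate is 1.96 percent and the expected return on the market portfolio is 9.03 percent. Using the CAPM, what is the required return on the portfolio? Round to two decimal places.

12.89%

β_Farrow = 0.03209 / 0.03179 = 1.0094
β_Kestrel = 0.05477 / 0.03179 = 1.7229
β_Maddox = 0.07000 / 0.03179 = 2.2020
β_Arden = 0.06694 / 0.03179 = 2.1057
β_Wren = 0.03757 / 0.03179 = 1.1818
β_Norwood = 0.05992 / 0.03179 = 1.8849
β_P = Σ w_i β_i = 0.22×1.0094 + 0.11×1.7229 + 0.13×2.2020 + 0.09×2.1057 + 0.27×1.1818 + 0.18×1.8849 = 1.5457
MRP = 9.03% − 1.96% = 7.07%
E(R_P) = R_f + β_P × MRP = 1.96% + 1.5457 × 7.07% = 12.89%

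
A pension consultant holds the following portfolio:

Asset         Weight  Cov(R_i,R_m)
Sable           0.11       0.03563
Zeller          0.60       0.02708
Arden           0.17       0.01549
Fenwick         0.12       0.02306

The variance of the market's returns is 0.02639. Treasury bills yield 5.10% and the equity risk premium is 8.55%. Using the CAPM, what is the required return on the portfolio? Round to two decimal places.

13.38%

β_Sable = 0.03563 / 0.02639 = 1.3501
β_Zeller = 0.02708 / 0.02639 = 1.0261
β_Arden = 0.01549 / 0.02639 = 0.5870
β_Fenwick = 0.02306 / 0.02639 = 0.8738
β_P = Σ w_i β_i = 0.11×1.3501 + 0.60×1.0261 + 0.17×0.5870 + 0.12×0.8738 = 0.9688
E(R_P) = R_f + β_P × MRP = 5.10% + 0.9688 × 8.55% = 13.38%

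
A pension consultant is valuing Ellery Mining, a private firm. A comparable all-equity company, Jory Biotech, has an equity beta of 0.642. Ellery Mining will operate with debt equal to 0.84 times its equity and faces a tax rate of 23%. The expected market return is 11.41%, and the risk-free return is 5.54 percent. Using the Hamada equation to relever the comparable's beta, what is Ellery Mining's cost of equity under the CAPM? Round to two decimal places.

β_L = β_U × [1 + (1 − t)(D/E)] = 0.642 × [1 + (1 − 0.23) × 0.84]
    = 0.642 × [1 + 0.77 × 0.84] = 0.642 × 1.6468 = 1.0572
MRP = 11.41% − 5.54% = 5.87%
E(R) = R_f + β_L × MRP = 5.54% + 1.0572 × 5.87% = 11.75%

11.75%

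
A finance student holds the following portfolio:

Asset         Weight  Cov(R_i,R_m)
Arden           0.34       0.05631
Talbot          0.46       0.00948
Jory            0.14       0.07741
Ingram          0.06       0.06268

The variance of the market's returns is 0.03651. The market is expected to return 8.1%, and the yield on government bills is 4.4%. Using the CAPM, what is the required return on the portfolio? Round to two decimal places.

β_Arden = 0.05631 / 0.03651 = 1.5423
β_Talbot = 0.00948 / 0.03651 = 0.2597
β_Jory = 0.07741 / 0.03651 = 2.1202
β_Ingram = 0.06268 / 0.03651 = 1.7168
β_P = Σ w_i β_i = 0.34×1.5423 + 0.46×0.2597 + 0.14×2.1202 + 0.06×1.7168 = 1.0437
MRP = 8.1% − 4.4% = 3.70%
E(R_P) = R_f + β_P × MRP = 4.4% + 1.0437 × 3.7% = 8.26%

8.26%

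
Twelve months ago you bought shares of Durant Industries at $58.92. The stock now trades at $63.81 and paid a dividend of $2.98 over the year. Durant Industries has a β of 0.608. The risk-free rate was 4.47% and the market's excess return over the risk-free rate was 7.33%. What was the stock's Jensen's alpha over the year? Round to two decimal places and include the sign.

+4.43%

Realised HPR = (P1 + D1 − P0) / P0 = (63.81 + 2.98 − 58.92) / 58.92 = 7.87 / 58.92 = 13.3571%
CAPM required = R_f + β·MRP = 4.47% + 0.608 × 7.33% = 8.92664%
α = realised − required = 13.3571% − 8.92664% = +4.43%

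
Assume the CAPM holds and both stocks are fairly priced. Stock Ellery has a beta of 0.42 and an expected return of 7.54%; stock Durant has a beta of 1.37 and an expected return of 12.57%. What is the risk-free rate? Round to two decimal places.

Both satisfy E(R) = R_f + β·MRP, so the slope of the SML is
MRP = (12.57% − 7.54%) / (1.37 − 0.42) = 5.03% / 0.95 = 5.2947%
R_f = E(R_Ellery) − β_Ellery·MRP = 7.54% − 0.42 × 5.2947% = 5.3162%

5.32%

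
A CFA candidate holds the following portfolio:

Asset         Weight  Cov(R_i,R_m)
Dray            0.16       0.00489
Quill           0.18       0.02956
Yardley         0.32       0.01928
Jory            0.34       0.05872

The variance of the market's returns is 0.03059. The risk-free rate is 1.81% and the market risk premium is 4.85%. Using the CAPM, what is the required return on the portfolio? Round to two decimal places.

6.92%

β_Dray = 0.00489 / 0.03059 = 0.1599
β_Quill = 0.02956 / 0.03059 = 0.9663
β_Yardley = 0.01928 / 0.03059 = 0.6303
β_Jory = 0.05872 / 0.03059 = 1.9196
β_P = Σ w_i β_i = 0.16×0.1599 + 0.18×0.9663 + 0.32×0.6303 + 0.34×1.9196 = 1.0539
E(R_P) = R_f + β_P × MRP = 1.81% + 1.0539 × 4.85% = 6.92%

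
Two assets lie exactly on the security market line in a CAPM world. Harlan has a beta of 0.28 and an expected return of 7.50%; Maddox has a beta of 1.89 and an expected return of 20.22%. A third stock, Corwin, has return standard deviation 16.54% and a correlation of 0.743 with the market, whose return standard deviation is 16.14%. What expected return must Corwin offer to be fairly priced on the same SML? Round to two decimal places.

MRP = (20.22% − 7.50%) / (1.89 − 0.28) = 7.9006%
R_f = 7.50% − 0.28 × 7.9006% = 5.2878%
β_Corwin = ρ·σ_i/σ_m = 0.743 × 16.54 / 16.14 = 0.7614
E(R_Corwin) = R_f + β × MRP = 5.2878% + 0.7614 × 7.9006% = 11.30%

11.30%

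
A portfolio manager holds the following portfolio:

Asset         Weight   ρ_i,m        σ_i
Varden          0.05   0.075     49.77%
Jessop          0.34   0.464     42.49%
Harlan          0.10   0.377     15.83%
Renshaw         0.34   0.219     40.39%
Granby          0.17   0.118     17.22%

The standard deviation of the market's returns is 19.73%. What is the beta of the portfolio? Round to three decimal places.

0.549

β_Varden = 0.075 × 49.77% / 19.73% = 0.1892
β_Jessop = 0.464 × 42.49% / 19.73% = 0.9993
β_Harlan = 0.377 × 15.83% / 19.73% = 0.3025
β_Renshaw = 0.219 × 40.39% / 19.73% = 0.4483
β_Granby = 0.118 × 17.22% / 19.73% = 0.1030
β_P = Σ w_i β_i = 0.05×0.1892 + 0.34×0.9993 + 0.10×0.3025 + 0.34×0.4483 + 0.17×0.1030 = 0.5494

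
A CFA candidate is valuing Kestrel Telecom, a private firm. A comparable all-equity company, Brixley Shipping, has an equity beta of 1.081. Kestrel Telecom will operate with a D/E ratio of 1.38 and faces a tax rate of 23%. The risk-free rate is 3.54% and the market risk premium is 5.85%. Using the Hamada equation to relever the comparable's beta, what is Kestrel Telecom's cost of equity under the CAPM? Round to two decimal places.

16.58%

β_L = β_U × [1 + (1 − t)(D/E)] = 1.081 × [1 + (1 − 0.23) × 1.38]
    = 1.081 × [1 + 0.77 × 1.38] = 1.081 × 2.0626 = 2.2297
E(R) = R_f + β_L × MRP = 3.54% + 2.2297 × 5.85% = 16.58%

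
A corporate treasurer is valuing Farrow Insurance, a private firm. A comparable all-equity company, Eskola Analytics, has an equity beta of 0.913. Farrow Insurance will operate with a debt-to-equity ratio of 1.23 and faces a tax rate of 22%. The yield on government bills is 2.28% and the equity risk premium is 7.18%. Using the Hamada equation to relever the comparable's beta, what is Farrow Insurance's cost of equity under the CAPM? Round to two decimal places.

β_L = β_U × [1 + (1 − t)(D/E)] = 0.913 × [1 + (1 − 0.22) × 1.23]
    = 0.913 × [1 + 0.78 × 1.23] = 0.913 × 1.9594 = 1.7889
E(R) = R_f + β_L × MRP = 2.28% + 1.7889 × 7.18% = 15.12%

15.12%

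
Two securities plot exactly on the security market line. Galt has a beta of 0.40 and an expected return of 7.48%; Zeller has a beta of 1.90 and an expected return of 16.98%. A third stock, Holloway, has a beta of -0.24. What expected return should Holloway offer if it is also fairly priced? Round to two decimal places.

3.43%

MRP (SML slope) = (16.98% − 7.48%) / (1.90 − 0.40) = 9.50% / 1.50 = 6.3333%
R_f (intercept) = 7.48% − 0.40 × 6.3333% = 4.9467%
E(R_Holloway) = R_f + β × MRP = 4.9467% + -0.24 × 6.3333% = 3.43%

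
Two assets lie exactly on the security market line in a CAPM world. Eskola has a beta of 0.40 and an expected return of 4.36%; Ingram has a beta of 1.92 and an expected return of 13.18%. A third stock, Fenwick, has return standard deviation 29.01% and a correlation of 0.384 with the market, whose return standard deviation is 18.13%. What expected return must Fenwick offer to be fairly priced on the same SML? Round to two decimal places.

MRP = (13.18% − 4.36%) / (1.92 − 0.40) = 5.8026%
R_f = 4.36% − 0.40 × 5.8026% = 2.0390%
β_Fenwick = ρ·σ_i/σ_m = 0.384 × 29.01 / 18.13 = 0.6144
E(R_Fenwick) = R_f + β × MRP = 2.0390% + 0.6144 × 5.8026% = 5.60%

5.60%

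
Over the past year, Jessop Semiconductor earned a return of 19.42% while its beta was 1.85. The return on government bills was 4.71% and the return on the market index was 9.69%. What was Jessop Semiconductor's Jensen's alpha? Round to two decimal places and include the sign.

+5.50%

Market excess return = 9.69% − 4.71% = 4.98%
CAPM benchmark = R_f + β(R_m − R_f) = 4.71% + 1.85 × 4.98% = 13.9230%
α = actual − benchmark = 19.42% − 13.9230% = +5.50%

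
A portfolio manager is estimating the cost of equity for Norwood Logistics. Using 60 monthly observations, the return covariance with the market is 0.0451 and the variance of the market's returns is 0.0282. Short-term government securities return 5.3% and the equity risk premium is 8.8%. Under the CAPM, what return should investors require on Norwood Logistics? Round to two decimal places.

19.37%

β = Cov(R_i, R_m) / Var(R_m) = 0.0451 / 0.0282 = 1.5993
E(R) = R_f + β × MRP = 5.3% + 1.5993 × 8.8% = 19.37%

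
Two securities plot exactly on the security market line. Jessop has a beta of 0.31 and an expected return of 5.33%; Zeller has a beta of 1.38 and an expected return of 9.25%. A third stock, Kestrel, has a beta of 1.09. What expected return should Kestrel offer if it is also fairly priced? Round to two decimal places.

MRP (SML slope) = (9.25% − 5.33%) / (1.38 − 0.31) = 3.92% / 1.07 = 3.6636%
R_f (intercept) = 5.33% − 0.31 × 3.6636% = 4.1943%
E(R_Kestrel) = R_f + β × MRP = 4.1943% + 1.09 × 3.6636% = 8.19%

8.19%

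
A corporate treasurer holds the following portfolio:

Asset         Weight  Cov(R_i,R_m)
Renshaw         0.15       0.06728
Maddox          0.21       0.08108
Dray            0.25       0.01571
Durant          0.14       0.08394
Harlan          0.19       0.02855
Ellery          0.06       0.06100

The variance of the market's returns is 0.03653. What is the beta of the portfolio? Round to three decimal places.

β_Renshaw = 0.06728 / 0.03653 = 1.8418
β_Maddox = 0.08108 / 0.03653 = 2.2195
β_Dray = 0.01571 / 0.03653 = 0.4301
β_Durant = 0.08394 / 0.03653 = 2.2978
β_Harlan = 0.02855 / 0.03653 = 0.7815
β_Ellery = 0.06100 / 0.03653 = 1.6699
β_P = Σ w_i β_i = 0.15×1.8418 + 0.21×2.2195 + 0.25×0.4301 + 0.14×2.2978 + 0.19×0.7815 + 0.06×1.6699 = 1.4203

1.420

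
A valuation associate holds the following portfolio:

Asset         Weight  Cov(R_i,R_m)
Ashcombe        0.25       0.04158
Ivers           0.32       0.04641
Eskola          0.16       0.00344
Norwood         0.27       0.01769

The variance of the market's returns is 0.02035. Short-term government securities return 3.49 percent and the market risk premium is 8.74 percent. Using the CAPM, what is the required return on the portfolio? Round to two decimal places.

β_Ashcombe = 0.04158 / 0.02035 = 2.0432
β_Ivers = 0.04641 / 0.02035 = 2.2806
β_Eskola = 0.00344 / 0.02035 = 0.1690
β_Norwood = 0.01769 / 0.02035 = 0.8693
β_P = Σ w_i β_i = 0.25×2.0432 + 0.32×2.2806 + 0.16×0.1690 + 0.27×0.8693 = 1.5023
E(R_P) = R_f + β_P × MRP = 3.49% + 1.5023 × 8.74% = 16.62%

16.62%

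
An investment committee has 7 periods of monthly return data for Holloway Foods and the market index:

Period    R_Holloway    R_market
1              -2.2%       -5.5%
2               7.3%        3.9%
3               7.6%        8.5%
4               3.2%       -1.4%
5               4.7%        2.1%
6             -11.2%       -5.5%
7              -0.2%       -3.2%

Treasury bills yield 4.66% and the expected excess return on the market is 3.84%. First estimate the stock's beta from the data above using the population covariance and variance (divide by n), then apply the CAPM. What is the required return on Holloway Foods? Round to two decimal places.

8.73%

Mean R_i = (-2.2 + 7.3 + 7.6 + 3.2 + 4.7 − 11.2 − 0.2) / 7 = 1.3143%
Mean R_m = (-5.5 + 3.9 + 8.5 − 1.4 + 2.1 − 5.5 − 3.2) / 7 = -0.1571%
Σ(R_i − R̄_i)(R_m − R̄_m) = 174.2457  ⇒  Cov = 174.2457 / 7 = 24.8922
Σ(R_m − R̄_m)² = 164.3971  ⇒  Var(R_m) = 164.3971 / 7 = 23.4853
β = Cov / Var(R_m) = 24.8922 / 23.4853 = 1.0599
E(R) = R_f + β × MRP = 4.66% + 1.0599 × 3.84% = 8.73%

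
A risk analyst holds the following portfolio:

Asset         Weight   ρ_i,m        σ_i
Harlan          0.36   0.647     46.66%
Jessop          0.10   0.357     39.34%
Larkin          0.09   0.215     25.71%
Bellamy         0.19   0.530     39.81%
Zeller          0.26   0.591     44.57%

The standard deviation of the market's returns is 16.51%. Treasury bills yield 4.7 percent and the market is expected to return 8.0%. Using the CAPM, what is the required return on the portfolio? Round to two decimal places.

9.42%

β_Harlan = 0.647 × 46.66% / 16.51% = 1.8285
β_Jessop = 0.357 × 39.34% / 16.51% = 0.8507
β_Larkin = 0.215 × 25.71% / 16.51% = 0.3348
β_Bellamy = 0.530 × 39.81% / 16.51% = 1.2780
β_Zeller = 0.591 × 44.57% / 16.51% = 1.5954
β_P = Σ w_i β_i = 0.36×1.8285 + 0.10×0.8507 + 0.09×0.3348 + 0.19×1.2780 + 0.26×1.5954 = 1.4311
MRP = 8.0% − 4.7% = 3.30%
E(R_P) = R_f + β_P × MRP = 4.7% + 1.4311 × 3.3% = 9.42%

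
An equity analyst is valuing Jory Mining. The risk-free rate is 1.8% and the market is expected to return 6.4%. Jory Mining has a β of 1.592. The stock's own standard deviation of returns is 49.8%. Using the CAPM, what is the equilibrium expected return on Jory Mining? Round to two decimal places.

9.12%

Market risk premium = E(R_m) − R_f = 6.4% − 1.8% = 4.60%
E(R) = R_f + β × MRP = 1.8% + 1.592 × 4.6% = 9.12%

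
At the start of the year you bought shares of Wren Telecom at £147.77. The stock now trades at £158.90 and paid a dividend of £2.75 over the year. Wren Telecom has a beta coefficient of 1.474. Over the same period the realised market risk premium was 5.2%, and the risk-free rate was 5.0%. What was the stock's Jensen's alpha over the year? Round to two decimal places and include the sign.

Realised HPR = (P1 + D1 − P0) / P0 = (158.90 + 2.75 − 147.77) / 147.77 = 13.88 / 147.77 = 9.3930%
CAPM required = R_f + β·MRP = 5.0% + 1.474 × 5.2% = 12.6648%
α = realised − required = 9.3930% − 12.6648% = -3.27%

-3.27%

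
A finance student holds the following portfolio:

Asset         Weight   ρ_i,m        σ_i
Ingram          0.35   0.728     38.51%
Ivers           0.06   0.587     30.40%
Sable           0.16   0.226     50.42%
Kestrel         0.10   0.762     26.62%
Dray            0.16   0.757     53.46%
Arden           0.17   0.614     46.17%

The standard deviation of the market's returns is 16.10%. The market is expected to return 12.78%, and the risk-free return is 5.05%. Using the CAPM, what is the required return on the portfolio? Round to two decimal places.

β_Ingram = 0.728 × 38.51% / 16.10% = 1.7413
β_Ivers = 0.587 × 30.40% / 16.10% = 1.1084
β_Sable = 0.226 × 50.42% / 16.10% = 0.7078
β_Kestrel = 0.762 × 26.62% / 16.10% = 1.2599
β_Dray = 0.757 × 53.46% / 16.10% = 2.5136
β_Arden = 0.614 × 46.17% / 16.10% = 1.7608
β_P = Σ w_i β_i = 0.35×1.7413 + 0.06×1.1084 + 0.16×0.7078 + 0.10×1.2599 + 0.16×2.5136 + 0.17×1.7608 = 1.6167
MRP = 12.78% − 5.05% = 7.73%
E(R_P) = R_f + β_P × MRP = 5.05% + 1.6167 × 7.73% = 17.55%

17.55%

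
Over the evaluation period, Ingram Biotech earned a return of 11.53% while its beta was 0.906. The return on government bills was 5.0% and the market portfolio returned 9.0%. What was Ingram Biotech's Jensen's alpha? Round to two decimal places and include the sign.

+2.91%

Market excess return = 9.0% − 5.0% = 4.00%
CAPM benchmark = R_f + β(R_m − R_f) = 5.0% + 0.906 × 4.0% = 8.6240%
α = actual − benchmark = 11.53% − 8.6240% = +2.91%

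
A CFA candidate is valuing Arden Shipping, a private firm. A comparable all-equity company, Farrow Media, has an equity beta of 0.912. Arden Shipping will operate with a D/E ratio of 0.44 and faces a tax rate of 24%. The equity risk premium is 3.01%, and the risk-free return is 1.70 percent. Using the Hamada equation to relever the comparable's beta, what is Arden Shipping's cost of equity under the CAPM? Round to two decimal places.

5.36%

β_L = β_U × [1 + (1 − t)(D/E)] = 0.912 × [1 + (1 − 0.24) × 0.44]
    = 0.912 × [1 + 0.76 × 0.44] = 0.912 × 1.3344 = 1.2170
E(R) = R_f + β_L × MRP = 1.70% + 1.2170 × 3.01% = 5.36%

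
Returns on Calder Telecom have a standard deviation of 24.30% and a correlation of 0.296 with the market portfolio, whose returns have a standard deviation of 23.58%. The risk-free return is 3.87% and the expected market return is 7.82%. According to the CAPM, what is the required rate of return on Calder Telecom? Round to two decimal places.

5.07%

β = ρ × σ_i / σ_m = 0.296 × 24.30% / 23.58% = 0.3050
MRP = 7.82% − 3.87% = 3.95%
E(R) = 3.87% + 0.3050 × 3.95% = 5.07%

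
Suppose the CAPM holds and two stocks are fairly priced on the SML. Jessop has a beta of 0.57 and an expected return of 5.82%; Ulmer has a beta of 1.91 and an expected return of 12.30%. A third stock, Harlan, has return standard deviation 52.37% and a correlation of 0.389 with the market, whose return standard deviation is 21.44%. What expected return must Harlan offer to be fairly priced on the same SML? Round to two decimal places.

MRP = (12.30% − 5.82%) / (1.91 − 0.57) = 4.8358%
R_f = 5.82% − 0.57 × 4.8358% = 3.0636%
β_Harlan = ρ·σ_i/σ_m = 0.389 × 52.37 / 21.44 = 0.9502
E(R_Harlan) = R_f + β × MRP = 3.0636% + 0.9502 × 4.8358% = 7.66%

7.66%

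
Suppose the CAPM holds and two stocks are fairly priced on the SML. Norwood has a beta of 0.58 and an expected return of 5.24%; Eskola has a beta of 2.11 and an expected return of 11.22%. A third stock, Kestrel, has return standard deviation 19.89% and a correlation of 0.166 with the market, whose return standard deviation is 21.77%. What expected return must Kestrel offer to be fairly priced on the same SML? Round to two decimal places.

MRP = (11.22% − 5.24%) / (2.11 − 0.58) = 3.9085%
R_f = 5.24% − 0.58 × 3.9085% = 2.9731%
β_Kestrel = ρ·σ_i/σ_m = 0.166 × 19.89 / 21.77 = 0.1517
E(R_Kestrel) = R_f + β × MRP = 2.9731% + 0.1517 × 3.9085% = 3.57%

3.57%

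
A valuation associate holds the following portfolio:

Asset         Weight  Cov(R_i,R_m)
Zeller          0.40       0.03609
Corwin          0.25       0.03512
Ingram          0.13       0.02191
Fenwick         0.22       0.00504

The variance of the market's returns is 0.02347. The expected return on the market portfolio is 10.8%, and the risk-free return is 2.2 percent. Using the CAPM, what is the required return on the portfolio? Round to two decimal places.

12.16%

β_Zeller = 0.03609 / 0.02347 = 1.5377
β_Corwin = 0.03512 / 0.02347 = 1.4964
β_Ingram = 0.02191 / 0.02347 = 0.9335
β_Fenwick = 0.00504 / 0.02347 = 0.2147
β_P = Σ w_i β_i = 0.40×1.5377 + 0.25×1.4964 + 0.13×0.9335 + 0.22×0.2147 = 1.1578
MRP = 10.8% − 2.2% = 8.60%
E(R_P) = R_f + β_P × MRP = 2.2% + 1.1578 × 8.6% = 12.16%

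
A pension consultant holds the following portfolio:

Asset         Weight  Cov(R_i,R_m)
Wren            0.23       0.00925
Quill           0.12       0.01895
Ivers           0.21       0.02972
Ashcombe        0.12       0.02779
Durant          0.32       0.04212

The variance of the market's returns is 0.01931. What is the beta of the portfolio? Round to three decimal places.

1.422

β_Wren = 0.00925 / 0.01931 = 0.4790
β_Quill = 0.01895 / 0.01931 = 0.9814
β_Ivers = 0.02972 / 0.01931 = 1.5391
β_Ashcombe = 0.02779 / 0.01931 = 1.4392
β_Durant = 0.04212 / 0.01931 = 2.1813
β_P = Σ w_i β_i = 0.23×0.4790 + 0.12×0.9814 + 0.21×1.5391 + 0.12×1.4392 + 0.32×2.1813 = 1.4219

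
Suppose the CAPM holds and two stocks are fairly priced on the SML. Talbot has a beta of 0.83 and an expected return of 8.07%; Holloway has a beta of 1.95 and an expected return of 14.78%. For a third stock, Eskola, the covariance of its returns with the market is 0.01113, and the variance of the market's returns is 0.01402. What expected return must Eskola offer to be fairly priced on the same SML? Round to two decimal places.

7.85%

MRP = (14.78% − 8.07%) / (1.95 − 0.83) = 5.9911%
R_f = 8.07% − 0.83 × 5.9911% = 3.0974%
β_Eskola = Cov / Var(R_m) = 0.01113 / 0.01402 = 0.7939
E(R_Eskola) = R_f + β × MRP = 3.0974% + 0.7939 × 5.9911% = 7.85%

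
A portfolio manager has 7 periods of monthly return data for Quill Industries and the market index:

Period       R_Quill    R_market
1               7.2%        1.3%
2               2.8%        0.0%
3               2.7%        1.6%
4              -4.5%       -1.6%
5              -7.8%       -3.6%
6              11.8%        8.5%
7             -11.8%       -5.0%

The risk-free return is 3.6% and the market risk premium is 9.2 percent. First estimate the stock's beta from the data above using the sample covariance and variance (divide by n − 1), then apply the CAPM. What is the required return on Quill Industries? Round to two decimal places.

20.00%

Mean R_i = (7.2 + 2.8 + 2.7 − 4.5 − 7.8 + 11.8 − 11.8) / 7 = 0.0571%
Mean R_m = (1.3 + 0.0 + 1.6 − 1.6 − 3.6 + 8.5 − 5.0) / 7 = 0.1714%
Σ(R_i − R̄_i)(R_m − R̄_m) = 208.1914  ⇒  Cov = 208.1914 / 6 = 34.6986
Σ(R_m − R̄_m)² = 116.8143  ⇒  Var(R_m) = 116.8143 / 6 = 19.4691
β = Cov / Var(R_m) = 34.6986 / 19.4691 = 1.7822
E(R) = R_f + β × MRP = 3.6% + 1.7822 × 9.2% = 20.00%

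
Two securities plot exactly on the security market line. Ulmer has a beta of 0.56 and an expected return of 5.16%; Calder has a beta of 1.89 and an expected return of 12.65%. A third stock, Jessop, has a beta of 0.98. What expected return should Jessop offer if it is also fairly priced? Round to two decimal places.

7.53%

MRP (SML slope) = (12.65% − 5.16%) / (1.89 − 0.56) = 7.49% / 1.33 = 5.6316%
R_f (intercept) = 5.16% − 0.56 × 5.6316% = 2.0063%
E(R_Jessop) = R_f + β × MRP = 2.0063% + 0.98 × 5.6316% = 7.53%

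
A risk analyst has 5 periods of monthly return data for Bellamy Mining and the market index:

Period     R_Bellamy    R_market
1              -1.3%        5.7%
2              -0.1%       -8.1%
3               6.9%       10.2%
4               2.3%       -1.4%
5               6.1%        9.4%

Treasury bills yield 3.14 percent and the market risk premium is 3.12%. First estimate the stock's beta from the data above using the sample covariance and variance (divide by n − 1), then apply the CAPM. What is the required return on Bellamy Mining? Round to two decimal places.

4.09%

Mean R_i = (-1.3 − 0.1 + 6.9 + 2.3 + 6.1) / 5 = 2.7800%
Mean R_m = (5.7 − 8.1 + 10.2 − 1.4 + 9.4) / 5 = 3.1600%
Σ(R_i − R̄_i)(R_m − R̄_m) = 73.9760  ⇒  Cov = 73.9760 / 4 = 18.4940
Σ(R_m − R̄_m)² = 242.5320  ⇒  Var(R_m) = 242.5320 / 4 = 60.6330
β = Cov / Var(R_m) = 18.4940 / 60.6330 = 0.3050
E(R) = R_f + β × MRP = 3.14% + 0.3050 × 3.12% = 4.09%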